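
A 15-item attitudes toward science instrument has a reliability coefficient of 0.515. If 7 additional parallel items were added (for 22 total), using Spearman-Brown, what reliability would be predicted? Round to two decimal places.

0.61

The new length is 22/15 = 1.4667 times the old.
Apply the Spearman-Brown prophecy formula, r' = nr / [1 + (n − 1)r]:
r_new = 1.4667·0.515 / [1 + (1.4667 − 1)·0.515]
r_new = 0.7554 / 1.2404 ≈ 0.6090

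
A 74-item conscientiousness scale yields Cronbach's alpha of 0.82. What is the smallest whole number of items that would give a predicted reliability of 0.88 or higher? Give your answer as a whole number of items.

120

Invert Spearman-Brown to solve for n:
n = r_target (1 − r_old) / [ r_old (1 − r_target) ]
n = [0.88 × 0.18] / [0.82 × 0.12]
n = 0.1584 / 0.0984 ≈ 1.6098
1.6098 × 74 = 119.13 → 120 items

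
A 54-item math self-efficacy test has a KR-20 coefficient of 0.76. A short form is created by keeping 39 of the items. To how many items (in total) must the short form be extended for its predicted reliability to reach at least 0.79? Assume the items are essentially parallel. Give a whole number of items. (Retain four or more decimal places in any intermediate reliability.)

65

First, r for the 39-item form: n = 39/54 = 0.7222, so r_39 = 0.7222·0.76/(1 + (0.7222 − 1)·0.76) = 0.6958
Then solve for n' with r_old = 0.6958, r_target = 0.79: n' = 0.79(1 − 0.6958)/[0.6958(1 − 0.79)] = 1.6447
Items = 1.6447 × 39 ≈ 64.14 → 65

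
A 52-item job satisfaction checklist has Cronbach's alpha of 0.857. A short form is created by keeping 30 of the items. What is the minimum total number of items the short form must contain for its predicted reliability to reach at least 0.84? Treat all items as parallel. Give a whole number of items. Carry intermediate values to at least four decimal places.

46

Short-form reliability: n = 30/52 = 0.5769; r_30 = n·r/(1+(n−1)r) ≈ 0.7757
Length factor from the short form to reach 0.84: n' = 0.84(1 − 0.7757) / [0.7757(1 − 0.84)] ≈ 1.5181
Items = 1.5181 × 30 ≈ 45.54 → 46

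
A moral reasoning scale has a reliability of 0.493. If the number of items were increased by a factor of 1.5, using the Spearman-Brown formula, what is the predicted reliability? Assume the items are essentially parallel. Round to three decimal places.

0.593

Spearman-Brown: r_new = n·r / (1 + (n − 1)·r)
r_new = 1.5·0.493 / [1 + (1.5 − 1)·0.493]
r_new = 0.7395 / 1.2465 ≈ 0.5933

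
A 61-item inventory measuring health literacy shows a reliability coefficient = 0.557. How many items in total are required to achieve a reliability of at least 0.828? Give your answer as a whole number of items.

234

Spearman-Brown solved for the length factor n:
n = r*(1 − r) / [ r (1 − r*) ]
n = 0.828 × (1 − 0.557) / [ 0.557 × (1 − 0.828) ]
  = 0.366804 / 0.095804 = 3.8287
Items needed = n × 61 = 3.8287 × 61 ≈ 233.55 → round up to 234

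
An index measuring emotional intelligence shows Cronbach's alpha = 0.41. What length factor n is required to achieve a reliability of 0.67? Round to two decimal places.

2.92

n = 0.67 × (1 − 0.41) / [ 0.41 × (1 − 0.67) ]
n = 0.3953 / 0.1353 ≈ 2.9217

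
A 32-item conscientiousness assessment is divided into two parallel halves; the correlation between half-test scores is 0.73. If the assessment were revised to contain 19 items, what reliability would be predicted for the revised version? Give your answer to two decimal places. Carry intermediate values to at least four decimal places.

Full-test reliability from the split-half r: r_full = 2(0.73)/(1 + 0.73) = 0.8439
Then adjust to 19 items: n = 19/32 = 0.5938
r_new = n·r_full / (1 + (n − 1)·r_full) = 0.5011 / 0.6572 ≈ 0.7625

0.76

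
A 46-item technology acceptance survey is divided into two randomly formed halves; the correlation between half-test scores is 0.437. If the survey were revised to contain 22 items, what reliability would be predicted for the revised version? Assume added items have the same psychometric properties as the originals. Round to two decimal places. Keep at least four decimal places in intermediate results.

First correct the split-half correlation to full-test reliability: r_full = 2 × 0.437 / (1 + 0.437) ≈ 0.6082
Length factor from 46 to 22 items: n = 22/46 = 0.4783
r_new = n·r_full / (1 + (n − 1)·r_full) = 0.2909 / 0.6827 ≈ 0.4261

0.43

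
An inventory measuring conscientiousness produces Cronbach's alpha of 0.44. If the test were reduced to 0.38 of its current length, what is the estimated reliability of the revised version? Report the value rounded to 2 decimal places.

0.23

r_new = (0.38 × 0.44) / (1 + (0.38 − 1) × 0.44)
r_new = 0.1672 / 0.7272 ≈ 0.2299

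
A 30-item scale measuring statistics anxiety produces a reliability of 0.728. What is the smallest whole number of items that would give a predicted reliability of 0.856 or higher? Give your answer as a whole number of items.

Spearman-Brown solved for the length factor n:
n = r_target (1 − r_old) / [ r_old (1 − r_target) ]
n = 0.856 × (1 − 0.728) / [ 0.728 × (1 − 0.856) ]
n = 0.232832 / 0.104832 ≈ 2.2210
So the test needs 2.2210 × 30 ≈ 66.63 items; rounding up, 67.

67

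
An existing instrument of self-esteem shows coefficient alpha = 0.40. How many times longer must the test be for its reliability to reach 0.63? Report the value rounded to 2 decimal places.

Rearranging the Spearman-Brown formula for n,
n = r_target (1 − r_old) / [ r_old (1 − r_target) ]
n = [0.63 × 0.60] / [0.40 × 0.37]
n = 0.3780 / 0.1480 ≈ 2.5541

2.55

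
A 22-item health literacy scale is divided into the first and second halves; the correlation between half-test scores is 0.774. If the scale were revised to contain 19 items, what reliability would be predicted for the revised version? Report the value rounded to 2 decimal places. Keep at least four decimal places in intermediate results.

0.86

First correct the split-half correlation to full-test reliability: r_full = 2 × 0.774 / (1 + 0.774) ≈ 0.8726
Then adjust to 19 items: n = 19/22 = 0.8636
r_new = n·r_full / (1 + (n − 1)·r_full) = 0.7536 / 0.8810 ≈ 0.8554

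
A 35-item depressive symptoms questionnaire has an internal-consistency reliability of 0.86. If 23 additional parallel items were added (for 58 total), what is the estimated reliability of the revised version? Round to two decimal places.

n = 58/35 = 1.6571
r_new = 1.6571·0.86 / [1 + (1.6571 − 1)·0.86]
r_new = 1.4251 / 1.5651 ≈ 0.9105

0.91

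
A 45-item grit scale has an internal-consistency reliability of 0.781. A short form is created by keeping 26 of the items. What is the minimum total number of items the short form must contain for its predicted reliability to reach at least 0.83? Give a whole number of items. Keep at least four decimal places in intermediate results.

First, r for the 26-item form: n = 26/45 = 0.5778, so r_26 = 0.5778·0.781/(1 + (0.5778 − 1)·0.781) = 0.6733
Length factor from the short form to reach 0.83: n' = 0.83(1 − 0.6733) / [0.6733(1 − 0.83)] ≈ 2.3690
Items = 2.3690 × 26 ≈ 61.59 → 62

62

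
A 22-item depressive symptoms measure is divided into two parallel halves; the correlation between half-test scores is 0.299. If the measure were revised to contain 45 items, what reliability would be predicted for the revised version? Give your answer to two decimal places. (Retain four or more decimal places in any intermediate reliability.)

Full-test reliability from the split-half r: r_full = 2(0.299)/(1 + 0.299) = 0.4604
Length factor from 22 to 45 items: n = 45/22 = 2.0455
r_new = n·r_full / (1 + (n − 1)·r_full) = 0.9417 / 1.4813 ≈ 0.6357

0.64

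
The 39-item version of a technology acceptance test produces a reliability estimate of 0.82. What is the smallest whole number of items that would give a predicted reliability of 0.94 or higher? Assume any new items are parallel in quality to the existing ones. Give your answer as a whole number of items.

Spearman-Brown solved for the length factor n:
n = r_target (1 − r_old) / [ r_old (1 − r_target) ]
n = 0.94 × (1 − 0.82) / [ 0.82 × (1 − 0.94) ]
  = 0.1692 / 0.0492 = 3.4390
So the test needs 3.4390 × 39 ≈ 134.12 items; rounding up, 135.

135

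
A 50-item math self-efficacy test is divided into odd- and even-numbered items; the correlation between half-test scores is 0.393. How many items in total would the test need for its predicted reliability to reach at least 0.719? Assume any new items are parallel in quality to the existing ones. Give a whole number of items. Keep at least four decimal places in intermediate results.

r_full = 2(0.393)/(1 + 0.393) = 0.5642
Solve Spearman-Brown for n: n = 0.719(1 − 0.5642) / [0.5642(1 − 0.719)] = 1.9764
Required items = 1.9764 × 50 = 98.82, so 99 items.

99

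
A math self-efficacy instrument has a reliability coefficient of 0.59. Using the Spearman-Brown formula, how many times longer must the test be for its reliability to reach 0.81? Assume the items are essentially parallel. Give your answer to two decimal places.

2.96

Spearman-Brown solved for the length factor n:
n = r_target (1 − r_old) / [ r_old (1 − r_target) ]
n = [0.81 × 0.41] / [0.59 × 0.19]
  = 0.3321 / 0.1121 = 2.9625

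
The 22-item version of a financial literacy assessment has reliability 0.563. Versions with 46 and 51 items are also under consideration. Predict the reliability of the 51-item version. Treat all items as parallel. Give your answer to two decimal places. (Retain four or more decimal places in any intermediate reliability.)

0.75

Only the ratio of lengths matters: n = 51/22 = 2.3182
r_{51} = n·r / (1 + (n − 1)·r) = 1.3051 / 1.7421 ≈ 0.7492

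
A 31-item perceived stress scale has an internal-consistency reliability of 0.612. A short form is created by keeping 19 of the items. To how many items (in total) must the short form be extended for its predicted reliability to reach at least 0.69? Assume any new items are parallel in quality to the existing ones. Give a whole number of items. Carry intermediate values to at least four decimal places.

First, r for the 19-item form: n = 19/31 = 0.6129, so r_19 = 0.6129·0.612/(1 + (0.6129 − 1)·0.612) = 0.4915
Length factor from the short form to reach 0.69: n' = 0.69(1 − 0.4915) / [0.4915(1 − 0.69)] ≈ 2.3028
Total items = 2.3028 × 19 = 43.75, rounded up to 44.

44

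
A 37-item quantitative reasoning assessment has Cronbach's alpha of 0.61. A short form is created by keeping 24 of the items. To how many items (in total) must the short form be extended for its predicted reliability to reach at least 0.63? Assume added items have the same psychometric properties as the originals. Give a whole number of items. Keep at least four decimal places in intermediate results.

41

Short-form reliability: n = 24/37 = 0.6486; r_24 = n·r/(1+(n−1)r) ≈ 0.5036
Then solve for n' with r_old = 0.5036, r_target = 0.63: n' = 0.63(1 − 0.5036)/[0.5036(1 − 0.63)] = 1.6784
Total items = 1.6784 × 24 = 40.28, rounded up to 41.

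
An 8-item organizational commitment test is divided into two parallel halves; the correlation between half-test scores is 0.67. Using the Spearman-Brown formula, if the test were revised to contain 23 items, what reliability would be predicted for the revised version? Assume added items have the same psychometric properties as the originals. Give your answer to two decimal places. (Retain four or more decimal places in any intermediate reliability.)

First correct the split-half correlation to full-test reliability: r_full = 2 × 0.67 / (1 + 0.67) ≈ 0.8024
Length factor from 8 to 23 items: n = 23/8 = 2.8750
r_new = n·r_full / (1 + (n − 1)·r_full) = 2.3069 / 2.5045 ≈ 0.9211

0.92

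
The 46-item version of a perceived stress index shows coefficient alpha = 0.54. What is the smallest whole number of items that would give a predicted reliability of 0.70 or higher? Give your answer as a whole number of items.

n = 0.70 × (1 − 0.54) / [ 0.54 × (1 − 0.70) ]
n = 0.3220 / 0.1620 ≈ 1.9877
Items needed = n × 46 = 1.9877 × 46 ≈ 91.43 → round up to 92

92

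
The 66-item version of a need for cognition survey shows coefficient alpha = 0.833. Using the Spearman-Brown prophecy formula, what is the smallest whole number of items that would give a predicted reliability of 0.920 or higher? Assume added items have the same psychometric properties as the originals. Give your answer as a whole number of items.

153

Spearman-Brown solved for the length factor n:
n = r*(1 − r) / [ r (1 − r*) ]
n = 0.920 × (1 − 0.833) / [ 0.833 × (1 − 0.920) ]
n = 0.153640 / 0.066640 ≈ 2.3055
2.3055 × 66 = 152.16 → 153 items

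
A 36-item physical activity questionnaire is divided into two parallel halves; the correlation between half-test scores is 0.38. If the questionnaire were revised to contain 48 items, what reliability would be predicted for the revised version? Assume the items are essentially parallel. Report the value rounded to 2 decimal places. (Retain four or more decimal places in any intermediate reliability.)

0.62

First correct the split-half correlation to full-test reliability: r_full = 2 × 0.38 / (1 + 0.38) ≈ 0.5507
Then adjust to 48 items: n = 48/36 = 1.3333
r_new = n·r_full / (1 + (n − 1)·r_full) = 0.7342 / 1.1835 ≈ 0.6204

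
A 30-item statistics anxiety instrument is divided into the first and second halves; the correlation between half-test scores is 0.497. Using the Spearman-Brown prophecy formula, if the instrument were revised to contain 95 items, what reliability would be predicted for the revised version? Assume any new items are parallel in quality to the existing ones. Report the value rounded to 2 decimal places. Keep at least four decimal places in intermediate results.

Spearman-Brown correction (n = 2): r_full = 2·0.497/(1 + 0.497) = 0.6640
Then adjust to 95 items: n = 95/30 = 3.1667
r_new = n·r_full / (1 + (n − 1)·r_full) = 2.1027 / 2.4387 ≈ 0.8622

0.86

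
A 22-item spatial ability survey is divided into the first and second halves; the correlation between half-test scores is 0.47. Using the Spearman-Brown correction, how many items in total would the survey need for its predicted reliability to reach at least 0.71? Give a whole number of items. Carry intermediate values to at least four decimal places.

31

r_full = 2(0.47)/(1 + 0.47) = 0.6395
n = r_tgt(1 − r_full) / [r_full(1 − r_tgt)] = 0.71 × 0.3605 / (0.6395 × 0.29) ≈ 1.3801
Required items = 1.3801 × 22 = 30.36, so 31 items.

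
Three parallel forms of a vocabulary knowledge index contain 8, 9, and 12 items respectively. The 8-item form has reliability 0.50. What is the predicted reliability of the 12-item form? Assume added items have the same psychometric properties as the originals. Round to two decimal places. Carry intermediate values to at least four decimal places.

0.60

Only the ratio of lengths matters: n = 12/8 = 1.5000
r_{12} = n·r / (1 + (n − 1)·r) = 0.7500 / 1.2500 ≈ 0.6000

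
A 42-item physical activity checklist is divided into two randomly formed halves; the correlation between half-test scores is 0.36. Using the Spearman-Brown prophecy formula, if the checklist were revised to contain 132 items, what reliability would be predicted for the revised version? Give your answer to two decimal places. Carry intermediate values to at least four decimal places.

First correct the split-half correlation to full-test reliability: r_full = 2 × 0.36 / (1 + 0.36) ≈ 0.5294
Length factor from 42 to 132 items: n = 132/42 = 3.1429
r_new = n·r_full / (1 + (n − 1)·r_full) = 1.6639 / 2.1345 ≈ 0.7795

0.78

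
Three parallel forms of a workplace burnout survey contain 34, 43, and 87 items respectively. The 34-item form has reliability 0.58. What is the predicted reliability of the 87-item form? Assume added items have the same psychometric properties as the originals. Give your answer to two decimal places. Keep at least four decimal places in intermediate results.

Only the ratio of lengths matters: n = 87/34 = 2.5588
r_{87} = n·r / (1 + (n − 1)·r) = 1.4841 / 1.9041 ≈ 0.7794

0.78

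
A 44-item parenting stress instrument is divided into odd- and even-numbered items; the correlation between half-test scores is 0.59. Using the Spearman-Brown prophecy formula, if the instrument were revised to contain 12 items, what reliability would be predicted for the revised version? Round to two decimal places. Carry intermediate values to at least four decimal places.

First correct the split-half correlation to full-test reliability: r_full = 2 × 0.59 / (1 + 0.59) ≈ 0.7421
Length factor from 44 to 12 items: n = 12/44 = 0.2727
r_new = n·r_full / (1 + (n − 1)·r_full) = 0.2024 / 0.4603 ≈ 0.4397

0.44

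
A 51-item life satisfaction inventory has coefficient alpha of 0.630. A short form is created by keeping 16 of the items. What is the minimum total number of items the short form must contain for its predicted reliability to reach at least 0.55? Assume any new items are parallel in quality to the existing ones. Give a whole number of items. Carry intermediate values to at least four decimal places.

Short-form reliability: n = 16/51 = 0.3137; r_16 = n·r/(1+(n−1)r) ≈ 0.3482
Then solve for n' with r_old = 0.3482, r_target = 0.55: n' = 0.55(1 − 0.3482)/[0.3482(1 − 0.55)] = 2.2879
Total items = 2.2879 × 16 = 36.61, rounded up to 37.

37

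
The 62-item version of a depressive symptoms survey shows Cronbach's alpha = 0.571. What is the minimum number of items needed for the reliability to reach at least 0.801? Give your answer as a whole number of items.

n = 0.801(1 − 0.571) / [0.571(1 − 0.801)]
n = 0.343629 / 0.113629 ≈ 3.0241
So the test needs 3.0241 × 62 ≈ 187.49 items; rounding up, 188.

188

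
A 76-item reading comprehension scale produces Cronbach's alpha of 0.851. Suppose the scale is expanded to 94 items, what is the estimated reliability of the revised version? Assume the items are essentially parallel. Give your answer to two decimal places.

0.88

The new length is 94/76 = 1.2368 times the old.
Apply the Spearman-Brown prophecy formula, r' = nr / [1 + (n − 1)r]:
r_new = (1.2368 × 0.851) / (1 + (1.2368 − 1) × 0.851)
     = 1.0525 / 1.2015 = 0.8760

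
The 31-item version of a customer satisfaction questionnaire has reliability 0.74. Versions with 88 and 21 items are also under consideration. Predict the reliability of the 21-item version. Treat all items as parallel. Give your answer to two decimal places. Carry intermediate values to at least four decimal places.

The 88-item form is not needed; work directly from the 31-item form with n = 21/31 = 0.6774.
r_{21} = n·r / (1 + (n − 1)·r) = 0.5013 / 0.7613 ≈ 0.6585

0.66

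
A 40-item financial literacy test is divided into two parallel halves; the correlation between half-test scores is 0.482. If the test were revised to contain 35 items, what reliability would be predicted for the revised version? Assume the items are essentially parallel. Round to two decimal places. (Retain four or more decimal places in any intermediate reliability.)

Full-test reliability from the split-half r: r_full = 2(0.482)/(1 + 0.482) = 0.6505
Then adjust to 35 items: n = 35/40 = 0.8750
r_new = n·r_full / (1 + (n − 1)·r_full) = 0.5692 / 0.9187 ≈ 0.6196

0.62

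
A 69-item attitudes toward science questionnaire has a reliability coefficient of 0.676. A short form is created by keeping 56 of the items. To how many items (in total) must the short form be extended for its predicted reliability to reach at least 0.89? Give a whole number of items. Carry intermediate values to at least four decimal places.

Short-form reliability: n = 56/69 = 0.8116; r_56 = n·r/(1+(n−1)r) ≈ 0.6287
Then solve for n' with r_old = 0.6287, r_target = 0.89: n' = 0.89(1 − 0.6287)/[0.6287(1 − 0.89)] = 4.7784
Items = 4.7784 × 56 ≈ 267.59 → 268

268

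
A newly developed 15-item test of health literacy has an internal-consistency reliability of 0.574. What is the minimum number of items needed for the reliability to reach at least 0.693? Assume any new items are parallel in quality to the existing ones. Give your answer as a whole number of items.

Rearranging the Spearman-Brown formula for n,
n = r_target (1 − r_old) / [ r_old (1 − r_target) ]
n = 0.693(1 − 0.574) / [0.574(1 − 0.693)]
  = 0.295218 / 0.176218 = 1.6753
Items needed = n × 15 = 1.6753 × 15 ≈ 25.13 → round up to 26

26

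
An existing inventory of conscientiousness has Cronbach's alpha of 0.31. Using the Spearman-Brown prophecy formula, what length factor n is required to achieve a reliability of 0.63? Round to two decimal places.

3.79

Spearman-Brown solved for the length factor n:
n = r*(1 − r) / [ r (1 − r*) ]
n = 0.63(1 − 0.31) / [0.31(1 − 0.63)]
n = 0.4347 / 0.1147 ≈ 3.7899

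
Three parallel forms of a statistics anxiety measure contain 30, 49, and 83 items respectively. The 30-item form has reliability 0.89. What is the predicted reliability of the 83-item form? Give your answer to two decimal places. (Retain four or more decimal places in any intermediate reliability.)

Only the ratio of lengths matters: n = 83/30 = 2.7667
r_{83} = n·r / (1 + (n − 1)·r) = 2.4624 / 2.5724 ≈ 0.9572

0.96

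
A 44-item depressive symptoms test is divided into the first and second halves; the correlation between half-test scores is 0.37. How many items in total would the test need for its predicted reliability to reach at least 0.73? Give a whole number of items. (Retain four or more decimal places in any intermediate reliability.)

102

Corrected full-test reliability: r_full = 2 × 0.37 / (1 + 0.37) ≈ 0.5401
Solve Spearman-Brown for n: n = 0.73(1 − 0.5401) / [0.5401(1 − 0.73)] = 2.3022
Items = 2.3022 × 44 ≈ 101.30 → 102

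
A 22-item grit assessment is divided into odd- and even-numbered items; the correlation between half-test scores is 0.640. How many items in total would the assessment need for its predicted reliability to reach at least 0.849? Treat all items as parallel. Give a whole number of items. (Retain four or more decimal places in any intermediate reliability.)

Corrected full-test reliability: r_full = 2 × 0.640 / (1 + 0.640) ≈ 0.7805
n = r_tgt(1 − r_full) / [r_full(1 − r_tgt)] = 0.849 × 0.2195 / (0.7805 × 0.151) ≈ 1.5812
Required items = 1.5812 × 22 = 34.79, so 35 items.

35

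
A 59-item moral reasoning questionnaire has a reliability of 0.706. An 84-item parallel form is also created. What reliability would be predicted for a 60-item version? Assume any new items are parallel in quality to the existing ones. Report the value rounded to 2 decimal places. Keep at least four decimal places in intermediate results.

Only the ratio of lengths matters: n = 60/59 = 1.0169
r_{60} = n·r / (1 + (n − 1)·r) = 0.7179 / 1.0119 ≈ 0.7095

0.71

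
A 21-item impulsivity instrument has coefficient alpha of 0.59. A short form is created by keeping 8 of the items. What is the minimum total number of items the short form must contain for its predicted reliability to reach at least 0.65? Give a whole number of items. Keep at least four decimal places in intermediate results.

28

Short-form reliability: n = 8/21 = 0.3810; r_8 = n·r/(1+(n−1)r) ≈ 0.3541
Length factor from the short form to reach 0.65: n' = 0.65(1 − 0.3541) / [0.3541(1 − 0.65)] ≈ 3.3875
Total items = 3.3875 × 8 = 27.10, rounded up to 28.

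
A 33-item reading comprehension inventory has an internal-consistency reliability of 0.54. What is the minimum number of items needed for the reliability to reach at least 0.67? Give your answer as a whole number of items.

58

n = 0.67(1 − 0.54) / [0.54(1 − 0.67)]
n = 0.3082 / 0.1782 ≈ 1.7295
So the test needs 1.7295 × 33 ≈ 57.07 items; rounding up, 58.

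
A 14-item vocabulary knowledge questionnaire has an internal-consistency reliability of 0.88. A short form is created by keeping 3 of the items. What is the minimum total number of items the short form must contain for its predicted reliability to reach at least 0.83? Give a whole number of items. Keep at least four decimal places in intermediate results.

Short-form reliability: n = 3/14 = 0.2143; r_3 = n·r/(1+(n−1)r) ≈ 0.6111
Then solve for n' with r_old = 0.6111, r_target = 0.83: n' = 0.83(1 − 0.6111)/[0.6111(1 − 0.83)] = 3.1071
Items = 3.1071 × 3 ≈ 9.32 → 10

10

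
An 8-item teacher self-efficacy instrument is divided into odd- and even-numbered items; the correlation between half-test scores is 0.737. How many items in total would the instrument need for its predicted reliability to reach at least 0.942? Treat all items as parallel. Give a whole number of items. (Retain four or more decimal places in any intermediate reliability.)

r_full = 2(0.737)/(1 + 0.737) = 0.8486
n = r_tgt(1 − r_full) / [r_full(1 − r_tgt)] = 0.942 × 0.1514 / (0.8486 × 0.058) ≈ 2.8976
Items = 2.8976 × 8 ≈ 23.18 → 24

24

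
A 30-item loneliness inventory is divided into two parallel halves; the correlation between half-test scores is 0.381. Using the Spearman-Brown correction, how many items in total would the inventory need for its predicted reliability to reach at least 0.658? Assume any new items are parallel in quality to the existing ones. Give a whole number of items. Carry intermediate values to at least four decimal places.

47

r_full = 2(0.381)/(1 + 0.381) = 0.5518
Solve Spearman-Brown for n: n = 0.658(1 − 0.5518) / [0.5518(1 − 0.658)] = 1.5628
Items = 1.5628 × 30 ≈ 46.88 → 47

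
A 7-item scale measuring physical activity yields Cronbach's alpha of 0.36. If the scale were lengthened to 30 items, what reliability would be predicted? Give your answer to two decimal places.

n = 30/7 = 4.2857
By Spearman-Brown, r_new = n r / (1 + (n − 1) r).
r_new = (4.2857 × 0.36) / (1 + (4.2857 − 1) × 0.36)
r_new = 1.5429 / 2.1829 ≈ 0.7068

0.71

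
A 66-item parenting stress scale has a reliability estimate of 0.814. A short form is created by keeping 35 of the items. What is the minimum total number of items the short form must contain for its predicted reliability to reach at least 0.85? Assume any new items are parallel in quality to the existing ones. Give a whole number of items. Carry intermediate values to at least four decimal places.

First, r for the 35-item form: n = 35/66 = 0.5303, so r_35 = 0.5303·0.814/(1 + (0.5303 − 1)·0.814) = 0.6989
Then solve for n' with r_old = 0.6989, r_target = 0.85: n' = 0.85(1 − 0.6989)/[0.6989(1 − 0.85)] = 2.4413
Items = 2.4413 × 35 ≈ 85.45 → 86

86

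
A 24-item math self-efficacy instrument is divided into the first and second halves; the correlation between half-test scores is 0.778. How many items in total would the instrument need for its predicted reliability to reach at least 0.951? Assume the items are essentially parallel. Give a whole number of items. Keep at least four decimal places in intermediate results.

67

Corrected full-test reliability: r_full = 2 × 0.778 / (1 + 0.778) ≈ 0.8751
n = r_tgt(1 − r_full) / [r_full(1 − r_tgt)] = 0.951 × 0.1249 / (0.8751 × 0.049) ≈ 2.7701
Items = 2.7701 × 24 ≈ 66.48 → 67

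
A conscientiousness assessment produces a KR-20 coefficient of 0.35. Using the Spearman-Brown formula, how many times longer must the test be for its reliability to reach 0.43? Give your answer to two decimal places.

Rearranging the Spearman-Brown formula for n,
n = r*(1 − r) / [ r (1 − r*) ]
n = [0.43 × 0.65] / [0.35 × 0.57]
  = 0.2795 / 0.1995 = 1.4010

1.40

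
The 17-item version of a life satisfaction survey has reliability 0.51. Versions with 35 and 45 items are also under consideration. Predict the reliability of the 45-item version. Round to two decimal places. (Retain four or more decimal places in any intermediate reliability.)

The 35-item form is not needed; work directly from the 17-item form with n = 45/17 = 2.6471.
r_{45} = n·r / (1 + (n − 1)·r) = 1.3500 / 1.8400 ≈ 0.7337

0.73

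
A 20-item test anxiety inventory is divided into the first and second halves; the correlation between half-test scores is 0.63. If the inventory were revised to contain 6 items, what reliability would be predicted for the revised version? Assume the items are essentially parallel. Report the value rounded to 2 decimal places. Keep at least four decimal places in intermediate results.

Full-test reliability from the split-half r: r_full = 2(0.63)/(1 + 0.63) = 0.7730
Length factor from 20 to 6 items: n = 6/20 = 0.3000
r_new = n·r_full / (1 + (n − 1)·r_full) = 0.2319 / 0.4589 ≈ 0.5053

0.51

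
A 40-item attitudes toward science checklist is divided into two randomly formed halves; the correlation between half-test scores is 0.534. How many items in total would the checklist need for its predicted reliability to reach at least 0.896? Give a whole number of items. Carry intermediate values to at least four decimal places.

r_full = 2(0.534)/(1 + 0.534) = 0.6962
n = r_tgt(1 − r_full) / [r_full(1 − r_tgt)] = 0.896 × 0.3038 / (0.6962 × 0.104) ≈ 3.7595
Items = 3.7595 × 40 ≈ 150.38 → 151

151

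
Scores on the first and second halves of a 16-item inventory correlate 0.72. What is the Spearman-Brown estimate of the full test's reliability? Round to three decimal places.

The full test is twice the length of either half (n = 2).
r_full = 2(0.72) / (1 + 0.72)
       = 1.4400 / 1.7200 = 0.8372

0.837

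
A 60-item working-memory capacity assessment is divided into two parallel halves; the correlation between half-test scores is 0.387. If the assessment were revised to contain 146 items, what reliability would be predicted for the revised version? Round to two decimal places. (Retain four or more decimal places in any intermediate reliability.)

First correct the split-half correlation to full-test reliability: r_full = 2 × 0.387 / (1 + 0.387) ≈ 0.5580
Then adjust to 146 items: n = 146/60 = 2.4333
r_new = n·r_full / (1 + (n − 1)·r_full) = 1.3578 / 1.7998 ≈ 0.7544

0.75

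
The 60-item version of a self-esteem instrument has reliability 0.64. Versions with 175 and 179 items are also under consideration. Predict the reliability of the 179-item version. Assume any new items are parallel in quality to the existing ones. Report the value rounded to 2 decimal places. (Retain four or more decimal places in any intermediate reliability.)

Only the ratio of lengths matters: n = 179/60 = 2.9833
r_{179} = n·r / (1 + (n − 1)·r) = 1.9093 / 2.2693 ≈ 0.8414

0.84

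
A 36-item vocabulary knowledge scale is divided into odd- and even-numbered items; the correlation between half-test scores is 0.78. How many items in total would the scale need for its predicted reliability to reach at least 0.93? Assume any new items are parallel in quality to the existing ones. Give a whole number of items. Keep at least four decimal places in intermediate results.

68

Corrected full-test reliability: r_full = 2 × 0.78 / (1 + 0.78) ≈ 0.8764
n = r_tgt(1 − r_full) / [r_full(1 − r_tgt)] = 0.93 × 0.1236 / (0.8764 × 0.07) ≈ 1.8737
Required items = 1.8737 × 36 = 67.45, so 68 items.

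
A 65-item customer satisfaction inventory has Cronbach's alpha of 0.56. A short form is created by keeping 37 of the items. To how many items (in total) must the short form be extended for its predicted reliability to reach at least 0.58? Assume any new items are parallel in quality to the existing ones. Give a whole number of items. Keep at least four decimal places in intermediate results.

71

First, r for the 37-item form: n = 37/65 = 0.5692, so r_37 = 0.5692·0.56/(1 + (0.5692 − 1)·0.56) = 0.4201
Then solve for n' with r_old = 0.4201, r_target = 0.58: n' = 0.58(1 − 0.4201)/[0.4201(1 − 0.58)] = 1.9062
Items = 1.9062 × 37 ≈ 70.53 → 71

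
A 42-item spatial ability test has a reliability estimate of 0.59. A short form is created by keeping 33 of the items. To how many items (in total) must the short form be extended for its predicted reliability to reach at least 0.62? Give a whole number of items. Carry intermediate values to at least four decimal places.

48

Short-form reliability: n = 33/42 = 0.7857; r_33 = n·r/(1+(n−1)r) ≈ 0.5307
Length factor from the short form to reach 0.62: n' = 0.62(1 − 0.5307) / [0.5307(1 − 0.62)] ≈ 1.4428
Items = 1.4428 × 33 ≈ 47.61 → 48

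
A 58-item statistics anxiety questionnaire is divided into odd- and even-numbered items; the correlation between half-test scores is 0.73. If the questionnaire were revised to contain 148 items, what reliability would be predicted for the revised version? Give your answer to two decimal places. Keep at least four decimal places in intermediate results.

0.93

Full-test reliability from the split-half r: r_full = 2(0.73)/(1 + 0.73) = 0.8439
Then adjust to 148 items: n = 148/58 = 2.5517
r_new = n·r_full / (1 + (n − 1)·r_full) = 2.1534 / 2.3095 ≈ 0.9324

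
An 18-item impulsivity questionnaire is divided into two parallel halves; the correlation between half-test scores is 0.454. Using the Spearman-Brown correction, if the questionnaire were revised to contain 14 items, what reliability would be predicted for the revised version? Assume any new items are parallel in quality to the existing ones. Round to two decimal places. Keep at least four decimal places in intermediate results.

0.56

Full-test reliability from the split-half r: r_full = 2(0.454)/(1 + 0.454) = 0.6245
Then adjust to 14 items: n = 14/18 = 0.7778
r_new = n·r_full / (1 + (n − 1)·r_full) = 0.4857 / 0.8612 ≈ 0.5640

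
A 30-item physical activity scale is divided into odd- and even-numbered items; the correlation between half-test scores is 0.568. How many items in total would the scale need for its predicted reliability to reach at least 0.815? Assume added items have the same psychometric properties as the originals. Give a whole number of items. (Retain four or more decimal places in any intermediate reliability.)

r_full = 2(0.568)/(1 + 0.568) = 0.7245
Solve Spearman-Brown for n: n = 0.815(1 − 0.7245) / [0.7245(1 − 0.815)] = 1.6752
Required items = 1.6752 × 30 = 50.26, so 51 items.

51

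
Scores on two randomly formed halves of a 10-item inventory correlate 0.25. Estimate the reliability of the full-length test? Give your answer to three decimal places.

The full test is twice the length of either half (n = 2).
r_full = 2(0.25) / (1 + 0.25)
       = 0.5000 / 1.2500 = 0.4000

0.400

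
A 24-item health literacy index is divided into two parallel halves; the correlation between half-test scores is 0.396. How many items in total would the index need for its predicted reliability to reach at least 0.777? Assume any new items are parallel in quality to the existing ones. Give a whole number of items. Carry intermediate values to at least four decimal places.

64

Corrected full-test reliability: r_full = 2 × 0.396 / (1 + 0.396) ≈ 0.5673
Solve Spearman-Brown for n: n = 0.777(1 − 0.5673) / [0.5673(1 − 0.777)] = 2.6576
Required items = 2.6576 × 24 = 63.78, so 64 items.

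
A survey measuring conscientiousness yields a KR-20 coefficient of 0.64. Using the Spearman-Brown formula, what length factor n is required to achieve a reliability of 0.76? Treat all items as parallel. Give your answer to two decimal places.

Invert Spearman-Brown to solve for n:
n = r*(1 − r) / [ r (1 − r*) ]
n = [0.76 × 0.36] / [0.64 × 0.24]
n = 0.2736 / 0.1536 ≈ 1.7813

1.78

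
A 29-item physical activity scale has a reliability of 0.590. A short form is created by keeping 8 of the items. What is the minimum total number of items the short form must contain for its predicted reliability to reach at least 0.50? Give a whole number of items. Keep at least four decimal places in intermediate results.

21

First, r for the 8-item form: n = 8/29 = 0.2759, so r_8 = 0.2759·0.590/(1 + (0.2759 − 1)·0.590) = 0.2842
Length factor from the short form to reach 0.50: n' = 0.50(1 − 0.2842) / [0.2842(1 − 0.50)] ≈ 2.5186
Total items = 2.5186 × 8 = 20.15, rounded up to 21.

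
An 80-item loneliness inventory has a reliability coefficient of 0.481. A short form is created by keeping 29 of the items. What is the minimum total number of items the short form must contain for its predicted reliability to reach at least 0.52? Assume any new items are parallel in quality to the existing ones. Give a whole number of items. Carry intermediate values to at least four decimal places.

Short-form reliability: n = 29/80 = 0.3625; r_29 = n·r/(1+(n−1)r) ≈ 0.2515
Then solve for n' with r_old = 0.2515, r_target = 0.52: n' = 0.52(1 − 0.2515)/[0.2515(1 − 0.52)] = 3.2242
Items = 3.2242 × 29 ≈ 93.50 → 94

94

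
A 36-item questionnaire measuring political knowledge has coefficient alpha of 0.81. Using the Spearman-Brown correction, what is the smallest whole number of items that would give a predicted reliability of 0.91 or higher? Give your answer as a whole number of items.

Spearman-Brown solved for the length factor n:
n = r*(1 − r) / [ r (1 − r*) ]
n = 0.91(1 − 0.81) / [0.81(1 − 0.91)]
n = 0.1729 / 0.0729 ≈ 2.3717
Items needed = n × 36 = 2.3717 × 36 ≈ 85.38 → round up to 86

86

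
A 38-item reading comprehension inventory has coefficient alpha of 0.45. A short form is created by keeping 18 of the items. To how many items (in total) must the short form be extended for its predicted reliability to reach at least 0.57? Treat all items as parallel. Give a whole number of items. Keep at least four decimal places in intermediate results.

62

Short-form reliability: n = 18/38 = 0.4737; r_18 = n·r/(1+(n−1)r) ≈ 0.2793
Then solve for n' with r_old = 0.2793, r_target = 0.57: n' = 0.57(1 − 0.2793)/[0.2793(1 − 0.57)] = 3.4205
Items = 3.4205 × 18 ≈ 61.57 → 62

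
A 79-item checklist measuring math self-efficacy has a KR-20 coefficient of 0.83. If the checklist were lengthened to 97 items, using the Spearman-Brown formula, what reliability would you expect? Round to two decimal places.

Length ratio n = 97/79 = 1.2278
Apply the Spearman-Brown prophecy formula, r' = nr / [1 + (n − 1)r]:
r_new = 1.2278·0.83 / [1 + (1.2278 − 1)·0.83]
     = 1.0191 / 1.1891 = 0.8570

0.86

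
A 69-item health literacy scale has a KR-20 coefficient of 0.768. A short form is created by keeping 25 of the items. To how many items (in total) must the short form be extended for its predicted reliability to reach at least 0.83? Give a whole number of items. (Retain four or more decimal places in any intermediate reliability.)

Short-form reliability: n = 25/69 = 0.3623; r_25 = n·r/(1+(n−1)r) ≈ 0.5453
Length factor from the short form to reach 0.83: n' = 0.83(1 − 0.5453) / [0.5453(1 − 0.83)] ≈ 4.0712
Total items = 4.0712 × 25 = 101.78, rounded up to 102.

102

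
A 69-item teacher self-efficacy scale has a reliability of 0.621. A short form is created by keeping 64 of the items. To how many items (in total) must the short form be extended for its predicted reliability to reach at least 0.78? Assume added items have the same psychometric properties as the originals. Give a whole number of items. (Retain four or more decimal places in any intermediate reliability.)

150

First, r for the 64-item form: n = 64/69 = 0.9275, so r_64 = 0.9275·0.621/(1 + (0.9275 − 1)·0.621) = 0.6031
Then solve for n' with r_old = 0.6031, r_target = 0.78: n' = 0.78(1 − 0.6031)/[0.6031(1 − 0.78)] = 2.3333
Items = 2.3333 × 64 ≈ 149.33 → 150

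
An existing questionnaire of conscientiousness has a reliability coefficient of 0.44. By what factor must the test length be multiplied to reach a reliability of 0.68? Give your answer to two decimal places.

2.70

Rearranging the Spearman-Brown formula for n,
n = r*(1 − r) / [ r (1 − r*) ]
n = 0.68 × (1 − 0.44) / [ 0.44 × (1 − 0.68) ]
  = 0.3808 / 0.1408 = 2.7045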